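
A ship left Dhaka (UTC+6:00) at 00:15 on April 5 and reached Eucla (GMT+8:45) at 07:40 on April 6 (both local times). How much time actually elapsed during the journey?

28 hours 40 minutes

Departure in UTC: 00:15 − 6:00 = 18:15 on Apr 4.
Arrival in UTC: 07:40 − 8:45 = 22:55 on Apr 5.
Elapsed = 22:55 − 18:15 (+1 day) = 28 hours 40 minutes.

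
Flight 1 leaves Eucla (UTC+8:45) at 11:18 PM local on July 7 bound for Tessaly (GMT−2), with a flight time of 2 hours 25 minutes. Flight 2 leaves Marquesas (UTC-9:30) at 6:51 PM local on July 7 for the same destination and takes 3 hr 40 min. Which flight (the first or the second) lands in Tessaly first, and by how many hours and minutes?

the first, by 15 hours 3 minutes

Flight 1 in UTC: 11:18 PM − 8:45 = 2:33 PM on Jul 7.
+2 hours and 25 minutes → arrive 4:58 PM UTC on Jul 7.
Flight 2 in UTC: 6:51 PM + 9:30 = 4:21 AM on Jul 8.
+3 hours and 40 minutes → arrive 8:01 AM UTC on Jul 8.
Flight 1 lands earlier by 15 hours 3 minutes.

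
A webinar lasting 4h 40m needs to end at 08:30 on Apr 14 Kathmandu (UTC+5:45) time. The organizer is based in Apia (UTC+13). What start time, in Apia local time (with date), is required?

Target end time in UTC: 08:30 − 5:45 = 02:45 on Apr 14.
Subtract 4 hours 40 minutes → start 22:05 UTC on Apr 13.
Apia is UTC+13:00: 22:05 + 13:00 = 11:05 on Apr 14.

11:05 on April 14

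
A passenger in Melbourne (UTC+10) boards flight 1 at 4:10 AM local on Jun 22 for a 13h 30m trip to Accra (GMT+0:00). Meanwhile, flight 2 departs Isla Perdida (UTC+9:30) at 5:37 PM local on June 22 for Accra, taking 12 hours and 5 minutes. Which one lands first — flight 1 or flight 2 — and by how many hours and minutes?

Flight 1 in UTC: 4:10 AM − 10:00 = 6:10 PM on Jun 21.
+13 hours and 30 minutes → arrive 7:40 AM UTC on Jun 22.
Flight 2 in UTC: 5:37 PM − 9:30 = 8:07 AM on Jun 22.
+12 hours and 5 minutes → arrive 8:12 PM UTC on Jun 22.
Flight 1 lands earlier by 12 hours 32 minutes.

the first, by 12 hours 32 minutes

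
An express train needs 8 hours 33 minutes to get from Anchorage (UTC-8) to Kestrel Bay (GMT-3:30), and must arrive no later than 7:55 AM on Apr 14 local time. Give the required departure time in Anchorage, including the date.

Target arrival in UTC: 7:55 AM + 3:30 = 11:25 AM on Apr 14.
Subtract 8 hours and 33 minutes → departure 2:52 AM UTC on Apr 14.
Anchorage is UTC−8:00: 2:52 AM − 8:00 = 6:52 PM on Apr 13.

6:52 PM on Apr 13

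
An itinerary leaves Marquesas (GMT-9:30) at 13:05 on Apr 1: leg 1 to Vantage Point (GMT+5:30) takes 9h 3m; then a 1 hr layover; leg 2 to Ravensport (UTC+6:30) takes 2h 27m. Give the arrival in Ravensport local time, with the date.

17:35 on April 2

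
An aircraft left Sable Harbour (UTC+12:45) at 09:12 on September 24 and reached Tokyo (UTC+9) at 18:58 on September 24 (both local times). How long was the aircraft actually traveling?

Departure in UTC: 09:12 − 12:45 = 20:27 on Sep 23.
Arrival in UTC: 18:58 − 9:00 = 09:58 on Sep 24.
Elapsed = 09:58 − 20:27 (+1 day) = 13 hours 31 minutes.

13 hours 31 minutes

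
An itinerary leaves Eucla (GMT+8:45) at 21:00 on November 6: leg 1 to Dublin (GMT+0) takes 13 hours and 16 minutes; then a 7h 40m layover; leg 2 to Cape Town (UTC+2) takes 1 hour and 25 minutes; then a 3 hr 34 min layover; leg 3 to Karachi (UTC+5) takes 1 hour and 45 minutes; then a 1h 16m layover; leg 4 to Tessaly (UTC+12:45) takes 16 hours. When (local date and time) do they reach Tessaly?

21:56 on November 8

Convert departure to UTC: 21:00 − 8:45 = 12:15 UTC on Nov 6.
Add 13 hours and 16 minutes leg 1 → 01:31 UTC (Nov 7).
Add 7 hours 40 minutes layover in Dublin → 09:11 UTC.
Add 1 hour and 25 minutes leg 2 → 10:36 UTC.
Add 3 hours 34 minutes layover in Cape Town → 14:10 UTC.
Add 1 hour 45 minutes leg 3 → 15:55 UTC.
Add 1 hour 16 minutes layover in Karachi → 17:11 UTC.
Add 16 hours leg 4 → 09:11 UTC (Nov 8).
Tessaly is UTC+12:45, so local arrival = 09:11 + 12:45 = 21:56 on Nov 8.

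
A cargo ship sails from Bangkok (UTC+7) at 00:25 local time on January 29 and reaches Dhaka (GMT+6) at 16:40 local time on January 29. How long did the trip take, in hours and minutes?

17 hours 15 minutes

Departure in UTC: 00:25 − 7:00 = 17:25 on Jan 28.
Arrival in UTC: 16:40 − 6:00 = 10:40 on Jan 29.
Elapsed = 10:40 − 17:25 (+1 day) = 17 hours 15 minutes.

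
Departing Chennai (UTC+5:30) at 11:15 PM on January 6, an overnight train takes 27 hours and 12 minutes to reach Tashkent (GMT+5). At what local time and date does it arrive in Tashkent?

Convert departure to UTC: 11:15 PM − 5:30 = 5:45 PM UTC on Jan 6.
Add 27 hours 12 minutes travel time → 8:57 PM UTC (Jan 7).
Tashkent is UTC+5:00, so local arrival = 8:57 PM + 5:00 = 1:57 AM on Jan 8.

1:57 AM on Jan 8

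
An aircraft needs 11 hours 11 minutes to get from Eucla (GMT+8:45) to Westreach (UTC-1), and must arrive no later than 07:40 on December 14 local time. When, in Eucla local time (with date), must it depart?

Target arrival in UTC: 07:40 + 1:00 = 08:40 on Dec 14.
Subtract 11 hours and 11 minutes → departure 21:29 UTC on Dec 13.
Eucla is UTC+8:45: 21:29 + 8:45 = 06:14 on Dec 14.

06:14 on December 14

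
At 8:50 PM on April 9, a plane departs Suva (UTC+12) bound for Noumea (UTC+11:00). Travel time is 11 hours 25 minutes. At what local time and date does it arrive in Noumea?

Convert departure to UTC: 8:50 PM − 12:00 = 8:50 AM UTC on Apr 9.
Add 11 hours and 25 minutes travel time → 8:15 PM UTC.
Noumea is UTC+11:00, so local arrival = 8:15 PM + 11:00 = 7:15 AM on Apr 10.

7:15 AM on Apr 10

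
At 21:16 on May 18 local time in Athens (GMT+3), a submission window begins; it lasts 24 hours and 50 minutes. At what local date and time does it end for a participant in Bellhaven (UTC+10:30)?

Convert start to UTC: 21:16 − 3:00 = 18:16 UTC on May 18.
Add 24 hours 50 minutes duration → 19:06 UTC (May 19).
Bellhaven is UTC+10:30, so local end time = 19:06 + 10:30 = 05:36 on May 20.

05:36 on May 20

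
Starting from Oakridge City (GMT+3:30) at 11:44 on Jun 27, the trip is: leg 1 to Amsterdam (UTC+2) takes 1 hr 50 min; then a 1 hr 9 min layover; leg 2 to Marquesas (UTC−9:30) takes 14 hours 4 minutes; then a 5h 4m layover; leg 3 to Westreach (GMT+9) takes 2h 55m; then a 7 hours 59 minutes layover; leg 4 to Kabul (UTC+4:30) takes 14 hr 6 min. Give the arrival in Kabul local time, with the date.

Convert departure to UTC: 11:44 − 3:30 = 08:14 UTC on Jun 27.
Add 1 hour 50 minutes leg 1 → 10:04 UTC.
Add 1 hour 9 minutes layover in Amsterdam → 11:13 UTC.
Add 14 hours and 4 minutes leg 2 → 01:17 UTC (Jun 28).
Add 5 hours and 4 minutes layover in Marquesas → 06:21 UTC.
Add 2 hours and 55 minutes leg 3 → 09:16 UTC.
Add 7 hours 59 minutes layover in Westreach → 17:15 UTC.
Add 14 hours and 6 minutes leg 4 → 07:21 UTC (Jun 29).
Kabul is UTC+4:30, so local arrival = 07:21 + 4:30 = 11:51 on Jun 29.

11:51 on June 29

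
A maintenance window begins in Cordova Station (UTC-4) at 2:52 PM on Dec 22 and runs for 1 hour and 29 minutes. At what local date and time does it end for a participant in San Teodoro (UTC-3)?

5:21 PM on Dec 22

Convert start to UTC: 2:52 PM + 4:00 = 6:52 PM UTC on Dec 22.
Add 1 hour and 29 minutes duration → 8:21 PM UTC.
San Teodoro is UTC−3:00, so local end time = 8:21 PM − 3:00 = 5:21 PM on Dec 22.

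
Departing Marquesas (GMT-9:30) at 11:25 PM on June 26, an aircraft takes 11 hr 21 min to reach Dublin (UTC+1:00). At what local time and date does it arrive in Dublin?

9:16 PM on June 27

Convert departure to UTC: 11:25 PM + 9:30 = 8:55 AM UTC on Jun 27.
Add 11 hours 21 minutes travel time → 8:16 PM UTC.
Dublin is UTC+1:00, so local arrival = 8:16 PM + 1:00 = 9:16 PM on Jun 27.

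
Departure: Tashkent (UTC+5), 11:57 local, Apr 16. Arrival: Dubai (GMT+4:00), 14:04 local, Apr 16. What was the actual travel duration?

3 hours 7 minutes

Dubai is 1:00 behind Tashkent.
Clock-face elapsed time (ignoring zones) is 2 hours 7 minutes.
Actual elapsed = 2 hours 7 minutes + 1:00 = 3 hours 7 minutes.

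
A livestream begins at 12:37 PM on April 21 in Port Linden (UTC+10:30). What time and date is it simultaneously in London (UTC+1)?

3:07 AM on Apr 21

In UTC: 12:37 PM − 10:30 = 2:07 AM on Apr 21.
London is UTC+1:00: 2:07 AM + 1:00 = 3:07 AM on Apr 21.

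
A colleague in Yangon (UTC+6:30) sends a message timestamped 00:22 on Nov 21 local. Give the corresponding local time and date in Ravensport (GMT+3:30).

Ravensport is 3:00 behind Yangon.
Shift by the zone difference: 00:22 − 3:00 = 21:22 on Nov 20 in Ravensport.

21:22 on Nov 20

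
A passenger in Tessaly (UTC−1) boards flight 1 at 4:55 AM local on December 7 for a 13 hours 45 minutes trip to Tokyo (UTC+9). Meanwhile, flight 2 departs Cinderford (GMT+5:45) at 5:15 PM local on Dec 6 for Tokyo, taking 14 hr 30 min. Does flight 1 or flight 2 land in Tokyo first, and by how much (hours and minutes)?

the second, by 17 hours 40 minutes

Flight 1 in UTC: 4:55 AM + 1:00 = 5:55 AM on Dec 7.
+13 hours 45 minutes → arrive 7:40 PM UTC on Dec 7.
Flight 2 in UTC: 5:15 PM − 5:45 = 11:30 AM on Dec 6.
+14 hours and 30 minutes → arrive 2:00 AM UTC on Dec 7.
Flight 2 lands earlier by 17 hours 40 minutes.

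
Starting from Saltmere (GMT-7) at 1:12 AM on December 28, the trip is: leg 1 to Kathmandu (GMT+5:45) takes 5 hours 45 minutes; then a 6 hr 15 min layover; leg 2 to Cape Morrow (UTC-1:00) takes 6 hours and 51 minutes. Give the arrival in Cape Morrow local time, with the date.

2:03 AM on December 29

Convert departure to UTC: 1:12 AM + 7:00 = 8:12 AM UTC on Dec 28.
Add 5 hours and 45 minutes leg 1 → 1:57 PM UTC.
Add 6 hours and 15 minutes layover in Kathmandu → 8:12 PM UTC.
Add 6 hours 51 minutes leg 2 → 3:03 AM UTC (Dec 29).
Cape Morrow is UTC−1:00, so local arrival = 3:03 AM − 1:00 = 2:03 AM on Dec 29.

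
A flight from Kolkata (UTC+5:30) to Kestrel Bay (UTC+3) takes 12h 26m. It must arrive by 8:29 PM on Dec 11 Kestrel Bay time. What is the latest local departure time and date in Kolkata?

10:33 AM on December 11

Target arrival in UTC: 8:29 PM − 3:00 = 5:29 PM on Dec 11.
Subtract 12 hours and 26 minutes → departure 5:03 AM UTC on Dec 11.
Kolkata is UTC+5:30: 5:03 AM + 5:30 = 10:33 AM on Dec 11.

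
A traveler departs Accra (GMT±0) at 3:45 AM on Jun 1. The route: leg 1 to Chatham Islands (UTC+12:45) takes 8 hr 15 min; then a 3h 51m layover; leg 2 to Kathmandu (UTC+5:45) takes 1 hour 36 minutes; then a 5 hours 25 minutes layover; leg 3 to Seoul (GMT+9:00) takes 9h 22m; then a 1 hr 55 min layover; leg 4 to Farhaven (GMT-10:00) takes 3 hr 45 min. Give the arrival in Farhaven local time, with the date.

3:54 AM on June 2

Accra is at UTC+0, so departure is already 3:45 AM UTC on Jun 1.
Add 8 hours and 15 minutes leg 1 → 12:00 PM UTC.
Add 3 hours and 51 minutes layover in Chatham Islands → 3:51 PM UTC.
Add 1 hour and 36 minutes leg 2 → 5:27 PM UTC.
Add 5 hours 25 minutes layover in Kathmandu → 10:52 PM UTC.
Add 9 hours and 22 minutes leg 3 → 8:14 AM UTC (Jun 2).
Add 1 hour and 55 minutes layover in Seoul → 10:09 AM UTC.
Add 3 hours 45 minutes leg 4 → 1:54 PM UTC.
Farhaven is UTC−10:00, so local arrival = 1:54 PM − 10:00 = 3:54 AM on Jun 2.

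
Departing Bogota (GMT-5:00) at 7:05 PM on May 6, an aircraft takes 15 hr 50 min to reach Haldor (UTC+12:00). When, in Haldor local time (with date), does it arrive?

Convert departure to UTC: 7:05 PM + 5:00 = 12:05 AM UTC on May 7.
Add 15 hours and 50 minutes travel time → 3:55 PM UTC.
Haldor is UTC+12:00, so local arrival = 3:55 PM + 12:00 = 3:55 AM on May 8.

3:55 AM on May 8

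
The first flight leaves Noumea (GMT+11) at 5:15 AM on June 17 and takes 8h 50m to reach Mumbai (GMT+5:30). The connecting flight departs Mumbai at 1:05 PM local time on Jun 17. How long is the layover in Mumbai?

Convert departure to UTC: 5:15 AM − 11:00 = 6:15 PM UTC on Jun 16.
Add 8 hours 50 minutes flight time → 3:05 AM UTC (Jun 17).
Mumbai is UTC+5:30, so local arrival = 3:05 AM + 5:30 = 8:35 AM on Jun 17.
Layover = 1:05 PM − 8:35 AM = 4 hours 30 minutes.

4 hours 30 minutes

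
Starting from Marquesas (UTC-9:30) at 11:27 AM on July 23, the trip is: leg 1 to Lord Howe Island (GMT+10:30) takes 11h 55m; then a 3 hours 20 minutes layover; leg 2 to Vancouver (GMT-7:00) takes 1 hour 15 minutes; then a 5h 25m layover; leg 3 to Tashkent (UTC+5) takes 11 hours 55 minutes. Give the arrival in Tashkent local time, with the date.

11:47 AM on July 25

Convert departure to UTC: 11:27 AM + 9:30 = 8:57 PM UTC on Jul 23.
Add 11 hours and 55 minutes leg 1 → 8:52 AM UTC (Jul 24).
Add 3 hours and 20 minutes layover in Lord Howe Island → 12:12 PM UTC.
Add 1 hour 15 minutes leg 2 → 1:27 PM UTC.
Add 5 hours and 25 minutes layover in Vancouver → 6:52 PM UTC.
Add 11 hours and 55 minutes leg 3 → 6:47 AM UTC (Jul 25).
Tashkent is UTC+5:00, so local arrival = 6:47 AM + 5:00 = 11:47 AM on Jul 25.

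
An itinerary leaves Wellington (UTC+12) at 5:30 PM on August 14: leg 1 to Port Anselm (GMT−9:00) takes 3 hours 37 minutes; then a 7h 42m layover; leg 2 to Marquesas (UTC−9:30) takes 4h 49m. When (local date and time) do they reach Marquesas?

12:08 PM on Aug 14

Convert departure to UTC: 5:30 PM − 12:00 = 5:30 AM UTC on Aug 14.
Add 3 hours and 37 minutes leg 1 → 9:07 AM UTC.
Add 7 hours 42 minutes layover in Port Anselm → 4:49 PM UTC.
Add 4 hours 49 minutes leg 2 → 9:38 PM UTC.
Marquesas is UTC−9:30, so local arrival = 9:38 PM − 9:30 = 12:08 PM on Aug 14.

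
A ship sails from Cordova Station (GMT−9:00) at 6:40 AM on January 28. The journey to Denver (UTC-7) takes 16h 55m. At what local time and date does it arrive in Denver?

Convert departure to UTC: 6:40 AM + 9:00 = 3:40 PM UTC on Jan 28.
Add 16 hours 55 minutes travel time → 8:35 AM UTC (Jan 29).
Denver is UTC−7:00, so local arrival = 8:35 AM − 7:00 = 1:35 AM on Jan 29.

1:35 AM on Jan 29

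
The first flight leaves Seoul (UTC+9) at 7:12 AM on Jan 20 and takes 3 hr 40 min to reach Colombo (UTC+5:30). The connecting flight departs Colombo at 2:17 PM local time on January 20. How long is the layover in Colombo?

6 hours 55 minutes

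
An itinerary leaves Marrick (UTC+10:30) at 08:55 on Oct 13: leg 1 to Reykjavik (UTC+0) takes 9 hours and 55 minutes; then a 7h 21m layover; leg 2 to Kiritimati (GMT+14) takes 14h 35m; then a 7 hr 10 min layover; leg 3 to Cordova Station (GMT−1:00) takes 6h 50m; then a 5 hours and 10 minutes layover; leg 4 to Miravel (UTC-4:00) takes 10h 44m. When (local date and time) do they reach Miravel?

08:10 on October 15

Convert departure to UTC: 08:55 − 10:30 = 22:25 UTC on Oct 12.
Add 9 hours and 55 minutes leg 1 → 08:20 UTC (Oct 13).
Add 7 hours and 21 minutes layover in Reykjavik → 15:41 UTC.
Add 14 hours and 35 minutes leg 2 → 06:16 UTC (Oct 14).
Add 7 hours and 10 minutes layover in Kiritimati → 13:26 UTC.
Add 6 hours and 50 minutes leg 3 → 20:16 UTC.
Add 5 hours and 10 minutes layover in Cordova Station → 01:26 UTC (Oct 15).
Add 10 hours and 44 minutes leg 4 → 12:10 UTC.
Miravel is UTC−4:00, so local arrival = 12:10 − 4:00 = 08:10 on Oct 15.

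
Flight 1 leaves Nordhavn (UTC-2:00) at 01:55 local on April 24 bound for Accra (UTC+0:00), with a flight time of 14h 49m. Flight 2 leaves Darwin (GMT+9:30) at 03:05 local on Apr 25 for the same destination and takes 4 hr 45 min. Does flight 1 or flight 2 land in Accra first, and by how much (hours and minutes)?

Flight 1 in UTC: 01:55 + 2:00 = 03:55 on Apr 24.
+14 hours 49 minutes → arrive 18:44 UTC on Apr 24.
Flight 2 in UTC: 03:05 − 9:30 = 17:35 on Apr 24.
+4 hours and 45 minutes → arrive 22:20 UTC on Apr 24.
Flight 1 lands earlier by 3 hours 36 minutes.

the first, by 3 hours 36 minutes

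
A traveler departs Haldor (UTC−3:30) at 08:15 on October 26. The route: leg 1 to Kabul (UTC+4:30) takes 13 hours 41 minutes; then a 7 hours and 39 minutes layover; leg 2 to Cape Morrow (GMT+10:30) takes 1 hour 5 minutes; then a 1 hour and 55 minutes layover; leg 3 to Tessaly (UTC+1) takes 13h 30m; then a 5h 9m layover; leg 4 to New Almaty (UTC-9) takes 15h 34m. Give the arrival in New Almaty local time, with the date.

13:18 on Oct 28

Convert departure to UTC: 08:15 + 3:30 = 11:45 UTC on Oct 26.
Add 13 hours 41 minutes leg 1 → 01:26 UTC (Oct 27).
Add 7 hours and 39 minutes layover in Kabul → 09:05 UTC.
Add 1 hour and 5 minutes leg 2 → 10:10 UTC.
Add 1 hour and 55 minutes layover in Cape Morrow → 12:05 UTC.
Add 13 hours 30 minutes leg 3 → 01:35 UTC (Oct 28).
Add 5 hours 9 minutes layover in Tessaly → 06:44 UTC.
Add 15 hours and 34 minutes leg 4 → 22:18 UTC.
New Almaty is UTC−9:00, so local arrival = 22:18 − 9:00 = 13:18 on Oct 28.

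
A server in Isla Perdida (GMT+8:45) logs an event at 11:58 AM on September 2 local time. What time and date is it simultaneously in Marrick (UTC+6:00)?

Marrick is 2:45 behind Isla Perdida.
Shift by the zone difference: 11:58 AM − 2:45 = 9:13 AM on Sep 2 in Marrick.

9:13 AM on September 2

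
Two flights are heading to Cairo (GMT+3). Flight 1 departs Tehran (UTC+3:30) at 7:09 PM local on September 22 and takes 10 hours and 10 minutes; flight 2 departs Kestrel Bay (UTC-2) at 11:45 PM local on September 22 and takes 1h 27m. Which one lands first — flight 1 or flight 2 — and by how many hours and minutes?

the first, by 1 hour 23 minutes

Flight 1 in UTC: 7:09 PM − 3:30 = 3:39 PM on Sep 22.
+10 hours 10 minutes → arrive 1:49 AM UTC on Sep 23.
Flight 2 in UTC: 11:45 PM + 2:00 = 1:45 AM on Sep 23.
+1 hour and 27 minutes → arrive 3:12 AM UTC on Sep 23.
Flight 1 lands earlier by 1 hour 23 minutes.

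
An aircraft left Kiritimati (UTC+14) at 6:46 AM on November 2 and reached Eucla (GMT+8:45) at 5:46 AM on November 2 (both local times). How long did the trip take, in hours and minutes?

4 hours 15 minutes

Departure in UTC: 6:46 AM − 14:00 = 4:46 PM on Nov 1.
Arrival in UTC: 5:46 AM − 8:45 = 9:01 PM on Nov 1.
Elapsed = 9:01 PM − 4:46 PM = 4 hours 15 minutes.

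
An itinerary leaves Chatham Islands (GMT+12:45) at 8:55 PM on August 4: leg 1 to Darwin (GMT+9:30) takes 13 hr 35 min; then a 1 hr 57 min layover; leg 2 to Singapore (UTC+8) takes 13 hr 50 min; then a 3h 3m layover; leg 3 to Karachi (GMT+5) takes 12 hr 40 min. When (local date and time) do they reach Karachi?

Convert departure to UTC: 8:55 PM − 12:45 = 8:10 AM UTC on Aug 4.
Add 13 hours and 35 minutes leg 1 → 9:45 PM UTC.
Add 1 hour and 57 minutes layover in Darwin → 11:42 PM UTC.
Add 13 hours and 50 minutes leg 2 → 1:32 PM UTC (Aug 5).
Add 3 hours 3 minutes layover in Singapore → 4:35 PM UTC.
Add 12 hours and 40 minutes leg 3 → 5:15 AM UTC (Aug 6).
Karachi is UTC+5:00, so local arrival = 5:15 AM + 5:00 = 10:15 AM on Aug 6.

10:15 AM on August 6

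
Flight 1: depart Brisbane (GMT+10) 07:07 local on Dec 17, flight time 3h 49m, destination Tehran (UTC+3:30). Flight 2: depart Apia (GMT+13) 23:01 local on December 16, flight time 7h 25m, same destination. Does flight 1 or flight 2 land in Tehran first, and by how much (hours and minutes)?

Flight 1 in UTC: 07:07 − 10:00 = 21:07 on Dec 16.
+3 hours and 49 minutes → arrive 00:56 UTC on Dec 17.
Flight 2 in UTC: 23:01 − 13:00 = 10:01 on Dec 16.
+7 hours and 25 minutes → arrive 17:26 UTC on Dec 16.
Flight 2 lands earlier by 7 hours 30 minutes.

the second, by 7 hours 30 minutes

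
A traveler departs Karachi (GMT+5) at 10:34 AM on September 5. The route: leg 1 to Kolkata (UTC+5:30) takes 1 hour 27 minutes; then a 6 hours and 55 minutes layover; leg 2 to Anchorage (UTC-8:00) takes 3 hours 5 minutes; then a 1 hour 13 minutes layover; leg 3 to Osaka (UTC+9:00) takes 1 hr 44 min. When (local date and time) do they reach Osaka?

Convert departure to UTC: 10:34 AM − 5:00 = 5:34 AM UTC on Sep 5.
Add 1 hour and 27 minutes leg 1 → 7:01 AM UTC.
Add 6 hours 55 minutes layover in Kolkata → 1:56 PM UTC.
Add 3 hours and 5 minutes leg 2 → 5:01 PM UTC.
Add 1 hour and 13 minutes layover in Anchorage → 6:14 PM UTC.
Add 1 hour and 44 minutes leg 3 → 7:58 PM UTC.
Osaka is UTC+9:00, so local arrival = 7:58 PM + 9:00 = 4:58 AM on Sep 6.

4:58 AM on Sep 6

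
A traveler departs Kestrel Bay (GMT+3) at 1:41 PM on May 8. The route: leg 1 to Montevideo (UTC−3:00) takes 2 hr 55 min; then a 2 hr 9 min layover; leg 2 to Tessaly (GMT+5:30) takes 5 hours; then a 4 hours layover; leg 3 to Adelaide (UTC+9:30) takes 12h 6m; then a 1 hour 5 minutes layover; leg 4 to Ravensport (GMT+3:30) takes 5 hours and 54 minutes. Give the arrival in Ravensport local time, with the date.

Convert departure to UTC: 1:41 PM − 3:00 = 10:41 AM UTC on May 8.
Add 2 hours 55 minutes leg 1 → 1:36 PM UTC.
Add 2 hours and 9 minutes layover in Montevideo → 3:45 PM UTC.
Add 5 hours leg 2 → 8:45 PM UTC.
Add 4 hours layover in Tessaly → 12:45 AM UTC (May 9).
Add 12 hours and 6 minutes leg 3 → 12:51 PM UTC.
Add 1 hour 5 minutes layover in Adelaide → 1:56 PM UTC.
Add 5 hours and 54 minutes leg 4 → 7:50 PM UTC.
Ravensport is UTC+3:30, so local arrival = 7:50 PM + 3:30 = 11:20 PM on May 9.

11:20 PM on May 9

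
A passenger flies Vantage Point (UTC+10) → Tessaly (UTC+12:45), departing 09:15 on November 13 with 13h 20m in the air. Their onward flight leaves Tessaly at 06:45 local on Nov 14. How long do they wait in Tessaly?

5 hours 25 minutes

Convert departure to UTC: 09:15 − 10:00 = 23:15 UTC on Nov 12.
Add 13 hours 20 minutes flight time → 12:35 UTC (Nov 13).
Tessaly is UTC+12:45, so local arrival = 12:35 + 12:45 = 01:20 on Nov 14.
Layover = 06:45 − 01:20 = 5 hours 25 minutes.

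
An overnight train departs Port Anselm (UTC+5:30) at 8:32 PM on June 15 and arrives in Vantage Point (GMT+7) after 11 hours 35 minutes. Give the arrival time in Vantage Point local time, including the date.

9:37 AM on Jun 16

Vantage Point is 1:30 ahead of Port Anselm.
After 11 hours 35 minutes it is 8:07 AM (Jun 16) in Port Anselm.
Shift by the zone difference: 8:07 AM + 1:30 = 9:37 AM on Jun 16 in Vantage Point.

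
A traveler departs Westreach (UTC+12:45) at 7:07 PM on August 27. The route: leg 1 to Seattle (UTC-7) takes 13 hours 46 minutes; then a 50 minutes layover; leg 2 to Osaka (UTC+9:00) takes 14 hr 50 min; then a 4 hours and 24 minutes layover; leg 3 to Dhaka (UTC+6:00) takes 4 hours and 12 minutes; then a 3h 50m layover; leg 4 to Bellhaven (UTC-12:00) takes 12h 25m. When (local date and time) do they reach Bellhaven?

Convert departure to UTC: 7:07 PM − 12:45 = 6:22 AM UTC on Aug 27.
Add 13 hours and 46 minutes leg 1 → 8:08 PM UTC.
Add 50 minutes layover in Seattle → 8:58 PM UTC.
Add 14 hours and 50 minutes leg 2 → 11:48 AM UTC (Aug 28).
Add 4 hours 24 minutes layover in Osaka → 4:12 PM UTC.
Add 4 hours and 12 minutes leg 3 → 8:24 PM UTC.
Add 3 hours 50 minutes layover in Dhaka → 12:14 AM UTC (Aug 29).
Add 12 hours and 25 minutes leg 4 → 12:39 PM UTC.
Bellhaven is UTC−12:00, so local arrival = 12:39 PM − 12:00 = 12:39 AM on Aug 29.

12:39 AM on Aug 29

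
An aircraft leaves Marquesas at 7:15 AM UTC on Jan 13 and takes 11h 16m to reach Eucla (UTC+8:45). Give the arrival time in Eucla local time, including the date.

3:16 AM on January 14

Departure is given in UTC: 7:15 AM on Jan 13.
Add 11 hours 16 minutes → 6:31 PM UTC.
Eucla is UTC+8:45: 6:31 PM + 8:45 = 3:16 AM on Jan 14.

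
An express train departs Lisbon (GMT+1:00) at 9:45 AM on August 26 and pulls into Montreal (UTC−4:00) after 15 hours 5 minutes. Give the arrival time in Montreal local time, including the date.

Montreal is 5:00 behind Lisbon.
After 15 hours and 5 minutes it is 12:50 AM (Aug 27) in Lisbon.
Shift by the zone difference: 12:50 AM − 5:00 = 7:50 PM on Aug 26 in Montreal.

7:50 PM on August 26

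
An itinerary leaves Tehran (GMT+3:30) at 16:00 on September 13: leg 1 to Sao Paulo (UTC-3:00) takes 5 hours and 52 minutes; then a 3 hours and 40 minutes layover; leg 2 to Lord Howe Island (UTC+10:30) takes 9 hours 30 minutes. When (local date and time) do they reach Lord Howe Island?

18:02 on Sep 14

Convert departure to UTC: 16:00 − 3:30 = 12:30 UTC on Sep 13.
Add 5 hours 52 minutes leg 1 → 18:22 UTC.
Add 3 hours 40 minutes layover in Sao Paulo → 22:02 UTC.
Add 9 hours and 30 minutes leg 2 → 07:32 UTC (Sep 14).
Lord Howe Island is UTC+10:30, so local arrival = 07:32 + 10:30 = 18:02 on Sep 14.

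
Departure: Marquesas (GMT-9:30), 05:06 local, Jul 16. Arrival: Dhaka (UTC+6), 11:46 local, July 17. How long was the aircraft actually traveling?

15 hours 10 minutes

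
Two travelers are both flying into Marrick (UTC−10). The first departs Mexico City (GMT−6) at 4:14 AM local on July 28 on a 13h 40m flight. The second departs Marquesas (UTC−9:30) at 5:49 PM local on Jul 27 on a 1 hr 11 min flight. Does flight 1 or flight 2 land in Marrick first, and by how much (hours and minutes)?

Flight 1 in UTC: 4:14 AM + 6:00 = 10:14 AM on Jul 28.
+13 hours and 40 minutes → arrive 11:54 PM UTC on Jul 28.
Flight 2 in UTC: 5:49 PM + 9:30 = 3:19 AM on Jul 28.
+1 hour 11 minutes → arrive 4:30 AM UTC on Jul 28.
Flight 2 lands earlier by 19 hours 24 minutes.

the second, by 19 hours 24 minutes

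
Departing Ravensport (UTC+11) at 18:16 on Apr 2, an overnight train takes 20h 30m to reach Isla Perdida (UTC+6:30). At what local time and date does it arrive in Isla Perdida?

10:16 on April 3

Isla Perdida is 4:30 behind Ravensport.
After 20 hours and 30 minutes it is 14:46 (Apr 3) in Ravensport.
Shift by the zone difference: 14:46 − 4:30 = 10:16 on Apr 3 in Isla Perdida.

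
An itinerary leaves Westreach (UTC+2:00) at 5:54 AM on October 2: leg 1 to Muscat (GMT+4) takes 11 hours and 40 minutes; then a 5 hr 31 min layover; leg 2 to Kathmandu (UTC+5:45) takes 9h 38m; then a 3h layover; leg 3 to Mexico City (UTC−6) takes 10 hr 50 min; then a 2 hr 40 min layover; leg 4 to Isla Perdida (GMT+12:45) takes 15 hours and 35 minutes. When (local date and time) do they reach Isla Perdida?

3:33 AM on October 5

Convert departure to UTC: 5:54 AM − 2:00 = 3:54 AM UTC on Oct 2.
Add 11 hours and 40 minutes leg 1 → 3:34 PM UTC.
Add 5 hours 31 minutes layover in Muscat → 9:05 PM UTC.
Add 9 hours and 38 minutes leg 2 → 6:43 AM UTC (Oct 3).
Add 3 hours layover in Kathmandu → 9:43 AM UTC.
Add 10 hours 50 minutes leg 3 → 8:33 PM UTC.
Add 2 hours and 40 minutes layover in Mexico City → 11:13 PM UTC.
Add 15 hours 35 minutes leg 4 → 2:48 PM UTC (Oct 4).
Isla Perdida is UTC+12:45, so local arrival = 2:48 PM + 12:45 = 3:33 AM on Oct 5.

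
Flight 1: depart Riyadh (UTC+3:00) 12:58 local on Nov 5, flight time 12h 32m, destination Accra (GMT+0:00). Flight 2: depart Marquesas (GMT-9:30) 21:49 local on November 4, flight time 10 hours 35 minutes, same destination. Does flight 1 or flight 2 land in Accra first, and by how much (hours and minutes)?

the second, by 4 hours 36 minutes

Flight 1 in UTC: 12:58 − 3:00 = 09:58 on Nov 5.
+12 hours 32 minutes → arrive 22:30 UTC on Nov 5.
Flight 2 in UTC: 21:49 + 9:30 = 07:19 on Nov 5.
+10 hours 35 minutes → arrive 17:54 UTC on Nov 5.
Flight 2 lands earlier by 4 hours 36 minutes.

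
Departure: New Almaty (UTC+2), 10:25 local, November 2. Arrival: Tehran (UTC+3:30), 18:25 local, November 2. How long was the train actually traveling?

6 hours 30 minutes

Tehran is 1:30 ahead of New Almaty.
Clock-face elapsed time (ignoring zones) is 8 hours.
Actual elapsed = 8 hours − 1:30 = 6 hours 30 minutes.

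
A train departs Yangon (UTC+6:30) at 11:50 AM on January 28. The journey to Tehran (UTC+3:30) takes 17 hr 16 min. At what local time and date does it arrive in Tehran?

2:06 AM on January 29

Convert departure to UTC: 11:50 AM − 6:30 = 5:20 AM UTC on Jan 28.
Add 17 hours 16 minutes travel time → 10:36 PM UTC.
Tehran is UTC+3:30, so local arrival = 10:36 PM + 3:30 = 2:06 AM on Jan 29.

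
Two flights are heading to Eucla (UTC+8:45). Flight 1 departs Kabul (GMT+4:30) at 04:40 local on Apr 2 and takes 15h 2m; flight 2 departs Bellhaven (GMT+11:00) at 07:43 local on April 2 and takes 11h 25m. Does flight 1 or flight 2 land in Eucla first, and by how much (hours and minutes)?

the second, by 7 hours 4 minutes

Flight 1 in UTC: 04:40 − 4:30 = 00:10 on Apr 2.
+15 hours 2 minutes → arrive 15:12 UTC on Apr 2.
Flight 2 in UTC: 07:43 − 11:00 = 20:43 on Apr 1.
+11 hours 25 minutes → arrive 08:08 UTC on Apr 2.
Flight 2 lands earlier by 7 hours 4 minutes.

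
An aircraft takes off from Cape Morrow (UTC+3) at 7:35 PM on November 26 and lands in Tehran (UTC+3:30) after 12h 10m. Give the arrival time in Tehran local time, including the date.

Tehran is 0:30 ahead of Cape Morrow.
After 12 hours 10 minutes it is 7:45 AM (Nov 27) in Cape Morrow.
Shift by the zone difference: 7:45 AM + 0:30 = 8:15 AM on Nov 27 in Tehran.

8:15 AM on November 27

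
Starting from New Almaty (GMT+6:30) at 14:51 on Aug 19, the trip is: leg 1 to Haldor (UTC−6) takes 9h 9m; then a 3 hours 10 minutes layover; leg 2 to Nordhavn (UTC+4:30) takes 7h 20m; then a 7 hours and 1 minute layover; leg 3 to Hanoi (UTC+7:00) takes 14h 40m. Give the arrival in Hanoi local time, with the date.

Convert departure to UTC: 14:51 − 6:30 = 08:21 UTC on Aug 19.
Add 9 hours 9 minutes leg 1 → 17:30 UTC.
Add 3 hours and 10 minutes layover in Haldor → 20:40 UTC.
Add 7 hours and 20 minutes leg 2 → 04:00 UTC (Aug 20).
Add 7 hours 1 minute layover in Nordhavn → 11:01 UTC.
Add 14 hours 40 minutes leg 3 → 01:41 UTC (Aug 21).
Hanoi is UTC+7:00, so local arrival = 01:41 + 7:00 = 08:41 on Aug 21.

08:41 on August 21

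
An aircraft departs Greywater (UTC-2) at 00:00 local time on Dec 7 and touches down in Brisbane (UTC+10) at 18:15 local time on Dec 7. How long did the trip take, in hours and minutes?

Departure in UTC: 00:00 + 2:00 = 02:00 on Dec 7.
Arrival in UTC: 18:15 − 10:00 = 08:15 on Dec 7.
Elapsed = 08:15 − 02:00 = 6 hours 15 minutes.

6 hours 15 minutes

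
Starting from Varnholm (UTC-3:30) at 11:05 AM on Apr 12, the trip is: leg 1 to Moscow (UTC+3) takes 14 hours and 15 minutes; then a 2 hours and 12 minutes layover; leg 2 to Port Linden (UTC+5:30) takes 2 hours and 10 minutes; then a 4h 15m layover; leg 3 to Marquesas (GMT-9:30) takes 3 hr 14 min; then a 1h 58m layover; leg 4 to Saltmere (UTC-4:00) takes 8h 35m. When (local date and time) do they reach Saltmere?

11:14 PM on April 13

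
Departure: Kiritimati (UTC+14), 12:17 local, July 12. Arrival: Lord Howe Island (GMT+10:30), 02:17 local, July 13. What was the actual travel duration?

17 hours 30 minutes

Departure in UTC: 12:17 − 14:00 = 22:17 on Jul 11.
Arrival in UTC: 02:17 − 10:30 = 15:47 on Jul 12.
Elapsed = 15:47 − 22:17 (+1 day) = 17 hours 30 minutes.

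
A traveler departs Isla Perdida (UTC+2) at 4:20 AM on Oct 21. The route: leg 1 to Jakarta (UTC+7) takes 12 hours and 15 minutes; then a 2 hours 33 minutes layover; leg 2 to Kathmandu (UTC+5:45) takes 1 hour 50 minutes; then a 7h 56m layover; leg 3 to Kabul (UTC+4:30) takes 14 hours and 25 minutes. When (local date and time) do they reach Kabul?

9:49 PM on October 22

Convert departure to UTC: 4:20 AM − 2:00 = 2:20 AM UTC on Oct 21.
Add 12 hours 15 minutes leg 1 → 2:35 PM UTC.
Add 2 hours and 33 minutes layover in Jakarta → 5:08 PM UTC.
Add 1 hour 50 minutes leg 2 → 6:58 PM UTC.
Add 7 hours 56 minutes layover in Kathmandu → 2:54 AM UTC (Oct 22).
Add 14 hours 25 minutes leg 3 → 5:19 PM UTC.
Kabul is UTC+4:30, so local arrival = 5:19 PM + 4:30 = 9:49 PM on Oct 22.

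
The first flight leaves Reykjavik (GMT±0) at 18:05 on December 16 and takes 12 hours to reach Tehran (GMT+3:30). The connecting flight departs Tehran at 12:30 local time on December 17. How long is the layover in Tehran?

2 hours 55 minutes

Reykjavik is at UTC+0, so departure is already 18:05 UTC on Dec 16.
Add 12 hours flight time → 06:05 UTC (Dec 17).
Tehran is UTC+3:30, so local arrival = 06:05 + 3:30 = 09:35 on Dec 17.
Layover = 12:30 − 09:35 = 2 hours 55 minutes.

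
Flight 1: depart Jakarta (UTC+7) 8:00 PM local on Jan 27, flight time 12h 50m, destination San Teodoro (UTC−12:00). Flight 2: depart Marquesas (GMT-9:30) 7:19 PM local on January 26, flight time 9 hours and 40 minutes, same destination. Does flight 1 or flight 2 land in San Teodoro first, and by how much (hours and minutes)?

the second, by 11 hours 21 minutes

Flight 1 in UTC: 8:00 PM − 7:00 = 1:00 PM on Jan 27.
+12 hours and 50 minutes → arrive 1:50 AM UTC on Jan 28.
Flight 2 in UTC: 7:19 PM + 9:30 = 4:49 AM on Jan 27.
+9 hours and 40 minutes → arrive 2:29 PM UTC on Jan 27.
Flight 2 lands earlier by 11 hours 21 minutes.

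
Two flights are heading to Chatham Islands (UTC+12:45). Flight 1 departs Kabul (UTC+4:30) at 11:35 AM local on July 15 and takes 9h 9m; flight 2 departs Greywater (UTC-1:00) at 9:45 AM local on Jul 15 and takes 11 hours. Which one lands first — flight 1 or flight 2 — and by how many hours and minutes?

Flight 1 in UTC: 11:35 AM − 4:30 = 7:05 AM on Jul 15.
+9 hours 9 minutes → arrive 4:14 PM UTC on Jul 15.
Flight 2 in UTC: 9:45 AM + 1:00 = 10:45 AM on Jul 15.
+11 hours → arrive 9:45 PM UTC on Jul 15.
Flight 1 lands earlier by 5 hours 31 minutes.

the first, by 5 hours 31 minutes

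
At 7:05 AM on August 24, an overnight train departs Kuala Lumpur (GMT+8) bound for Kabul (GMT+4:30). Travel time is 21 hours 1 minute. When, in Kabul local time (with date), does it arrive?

12:36 AM on Aug 25

Convert departure to UTC: 7:05 AM − 8:00 = 11:05 PM UTC on Aug 23.
Add 21 hours and 1 minute travel time → 8:06 PM UTC (Aug 24).
Kabul is UTC+4:30, so local arrival = 8:06 PM + 4:30 = 12:36 AM on Aug 25.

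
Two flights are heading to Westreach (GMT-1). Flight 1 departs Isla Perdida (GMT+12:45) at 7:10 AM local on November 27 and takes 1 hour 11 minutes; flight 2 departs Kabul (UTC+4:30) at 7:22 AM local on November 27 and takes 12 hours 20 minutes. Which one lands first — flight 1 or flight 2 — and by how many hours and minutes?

the first, by 19 hours 36 minutes

Flight 1 in UTC: 7:10 AM − 12:45 = 6:25 PM on Nov 26.
+1 hour and 11 minutes → arrive 7:36 PM UTC on Nov 26.
Flight 2 in UTC: 7:22 AM − 4:30 = 2:52 AM on Nov 27.
+12 hours 20 minutes → arrive 3:12 PM UTC on Nov 27.
Flight 1 lands earlier by 19 hours 36 minutes.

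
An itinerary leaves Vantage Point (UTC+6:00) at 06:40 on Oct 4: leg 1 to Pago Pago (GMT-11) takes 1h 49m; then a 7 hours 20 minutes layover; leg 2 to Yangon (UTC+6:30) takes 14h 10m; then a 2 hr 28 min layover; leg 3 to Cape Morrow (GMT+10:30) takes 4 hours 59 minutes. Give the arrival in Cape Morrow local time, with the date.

17:56 on Oct 5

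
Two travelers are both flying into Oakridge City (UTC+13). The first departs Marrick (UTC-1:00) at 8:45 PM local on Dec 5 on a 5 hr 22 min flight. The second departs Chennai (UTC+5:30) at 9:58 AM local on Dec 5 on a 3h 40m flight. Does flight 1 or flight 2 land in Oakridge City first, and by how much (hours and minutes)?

Flight 1 in UTC: 8:45 PM + 1:00 = 9:45 PM on Dec 5.
+5 hours and 22 minutes → arrive 3:07 AM UTC on Dec 6.
Flight 2 in UTC: 9:58 AM − 5:30 = 4:28 AM on Dec 5.
+3 hours and 40 minutes → arrive 8:08 AM UTC on Dec 5.
Flight 2 lands earlier by 18 hours 59 minutes.

the second, by 18 hours 59 minutes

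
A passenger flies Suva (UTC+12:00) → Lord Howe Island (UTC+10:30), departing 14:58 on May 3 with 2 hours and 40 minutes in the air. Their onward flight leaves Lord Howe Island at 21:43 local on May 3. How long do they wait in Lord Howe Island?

5 hours 35 minutes

Convert departure to UTC: 14:58 − 12:00 = 02:58 UTC on May 3.
Add 2 hours and 40 minutes flight time → 05:38 UTC.
Lord Howe Island is UTC+10:30, so local arrival = 05:38 + 10:30 = 16:08 on May 3.
Layover = 21:43 − 16:08 = 5 hours 35 minutes.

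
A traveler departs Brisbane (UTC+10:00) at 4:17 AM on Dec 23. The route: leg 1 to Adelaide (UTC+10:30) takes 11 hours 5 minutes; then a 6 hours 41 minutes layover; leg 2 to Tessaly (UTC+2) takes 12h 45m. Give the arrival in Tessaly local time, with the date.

2:48 AM on Dec 24

Convert departure to UTC: 4:17 AM − 10:00 = 6:17 PM UTC on Dec 22.
Add 11 hours 5 minutes leg 1 → 5:22 AM UTC (Dec 23).
Add 6 hours and 41 minutes layover in Adelaide → 12:03 PM UTC.
Add 12 hours and 45 minutes leg 2 → 12:48 AM UTC (Dec 24).
Tessaly is UTC+2:00, so local arrival = 12:48 AM + 2:00 = 2:48 AM on Dec 24.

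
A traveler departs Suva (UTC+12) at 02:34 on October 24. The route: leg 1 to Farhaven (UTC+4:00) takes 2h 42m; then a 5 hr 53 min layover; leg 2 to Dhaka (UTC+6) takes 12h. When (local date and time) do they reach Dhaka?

Convert departure to UTC: 02:34 − 12:00 = 14:34 UTC on Oct 23.
Add 2 hours and 42 minutes leg 1 → 17:16 UTC.
Add 5 hours 53 minutes layover in Farhaven → 23:09 UTC.
Add 12 hours leg 2 → 11:09 UTC (Oct 24).
Dhaka is UTC+6:00, so local arrival = 11:09 + 6:00 = 17:09 on Oct 24.

17:09 on October 24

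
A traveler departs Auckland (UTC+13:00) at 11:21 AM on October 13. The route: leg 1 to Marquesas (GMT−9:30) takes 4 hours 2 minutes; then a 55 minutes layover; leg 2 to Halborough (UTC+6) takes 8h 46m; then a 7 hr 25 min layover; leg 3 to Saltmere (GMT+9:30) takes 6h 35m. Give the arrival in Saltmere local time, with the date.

11:34 AM on Oct 14

Convert departure to UTC: 11:21 AM − 13:00 = 10:21 PM UTC on Oct 12.
Add 4 hours and 2 minutes leg 1 → 2:23 AM UTC (Oct 13).
Add 55 minutes layover in Marquesas → 3:18 AM UTC.
Add 8 hours 46 minutes leg 2 → 12:04 PM UTC.
Add 7 hours 25 minutes layover in Halborough → 7:29 PM UTC.
Add 6 hours 35 minutes leg 3 → 2:04 AM UTC (Oct 14).
Saltmere is UTC+9:30, so local arrival = 2:04 AM + 9:30 = 11:34 AM on Oct 14.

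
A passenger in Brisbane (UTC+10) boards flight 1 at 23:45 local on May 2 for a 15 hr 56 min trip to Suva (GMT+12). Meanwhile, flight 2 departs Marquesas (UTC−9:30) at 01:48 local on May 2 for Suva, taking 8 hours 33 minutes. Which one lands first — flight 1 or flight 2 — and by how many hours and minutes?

Flight 1 in UTC: 23:45 − 10:00 = 13:45 on May 2.
+15 hours and 56 minutes → arrive 05:41 UTC on May 3.
Flight 2 in UTC: 01:48 + 9:30 = 11:18 on May 2.
+8 hours and 33 minutes → arrive 19:51 UTC on May 2.
Flight 2 lands earlier by 9 hours 50 minutes.

the second, by 9 hours 50 minutes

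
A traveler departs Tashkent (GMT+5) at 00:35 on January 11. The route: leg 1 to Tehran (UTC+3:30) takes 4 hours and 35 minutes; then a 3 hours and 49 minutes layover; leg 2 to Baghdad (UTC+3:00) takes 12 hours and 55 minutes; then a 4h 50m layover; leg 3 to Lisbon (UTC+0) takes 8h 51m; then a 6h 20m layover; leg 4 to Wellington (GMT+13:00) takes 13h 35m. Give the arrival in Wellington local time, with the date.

Convert departure to UTC: 00:35 − 5:00 = 19:35 UTC on Jan 10.
Add 4 hours 35 minutes leg 1 → 00:10 UTC (Jan 11).
Add 3 hours 49 minutes layover in Tehran → 03:59 UTC.
Add 12 hours and 55 minutes leg 2 → 16:54 UTC.
Add 4 hours and 50 minutes layover in Baghdad → 21:44 UTC.
Add 8 hours and 51 minutes leg 3 → 06:35 UTC (Jan 12).
Add 6 hours and 20 minutes layover in Lisbon → 12:55 UTC.
Add 13 hours and 35 minutes leg 4 → 02:30 UTC (Jan 13).
Wellington is UTC+13:00, so local arrival = 02:30 + 13:00 = 15:30 on Jan 13.

15:30 on January 13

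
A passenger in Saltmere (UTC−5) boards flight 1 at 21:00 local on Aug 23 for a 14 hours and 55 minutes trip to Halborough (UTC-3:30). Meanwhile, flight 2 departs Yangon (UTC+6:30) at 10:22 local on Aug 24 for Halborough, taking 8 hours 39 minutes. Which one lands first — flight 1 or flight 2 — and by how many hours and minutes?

the second, by 4 hours 24 minutes

Flight 1 in UTC: 21:00 + 5:00 = 02:00 on Aug 24.
+14 hours 55 minutes → arrive 16:55 UTC on Aug 24.
Flight 2 in UTC: 10:22 − 6:30 = 03:52 on Aug 24.
+8 hours and 39 minutes → arrive 12:31 UTC on Aug 24.
Flight 2 lands earlier by 4 hours 24 minutes.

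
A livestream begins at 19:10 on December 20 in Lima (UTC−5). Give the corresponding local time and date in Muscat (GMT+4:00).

In UTC: 19:10 + 5:00 = 00:10 on Dec 21.
Muscat is UTC+4:00: 00:10 + 4:00 = 04:10 on Dec 21.

04:10 on December 21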